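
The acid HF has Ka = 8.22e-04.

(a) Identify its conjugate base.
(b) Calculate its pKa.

(a) The conjugate base is formed by removing one H⁺ from HF, giving F⁻. (b) pKa = -log(Ka) = -log(8.22e-04) = 3.09.

Conjugate base: F⁻; pK_a = 3.09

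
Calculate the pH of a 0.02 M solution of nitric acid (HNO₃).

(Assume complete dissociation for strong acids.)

[H⁺] = 0.02 M for strong acid. pH = -log[H⁺] = -log(0.02)

pH = 1.70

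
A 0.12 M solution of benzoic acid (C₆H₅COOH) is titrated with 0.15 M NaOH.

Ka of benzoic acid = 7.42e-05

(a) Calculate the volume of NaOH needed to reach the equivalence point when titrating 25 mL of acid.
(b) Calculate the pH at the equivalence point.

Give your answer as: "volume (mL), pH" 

moles acid = 0.12 × 25/1000 = 0.003 mol; V_base = moles/0.15 × 1000 = 20.0 mL. At equivalence only the conjugate base is present: [A⁻] = 0.003/0.045 = 6.6667e-02 M. Kb = Kw/Ka = 1.35e-10; [OH⁻] = √(Kb × [A⁻]) = 2.9975e-06; pOH = 5.52; pH = 14 - pOH = 8.48.

V = 20.0 mL, pH = 8.48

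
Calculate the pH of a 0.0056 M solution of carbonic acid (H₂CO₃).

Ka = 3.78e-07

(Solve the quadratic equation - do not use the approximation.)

x² + Ka×x - Ka×C = 0. Using quadratic formula: [H⁺] = 4.5820e-05

pH = 4.34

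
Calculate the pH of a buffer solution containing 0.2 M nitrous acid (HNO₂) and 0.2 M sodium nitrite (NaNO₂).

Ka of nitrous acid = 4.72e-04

pKa = -log(4.72e-04) = 3.33. pH = pKa + log([A⁻]/[HA]) = 3.33 + log(0.2/0.2)

pH = 3.33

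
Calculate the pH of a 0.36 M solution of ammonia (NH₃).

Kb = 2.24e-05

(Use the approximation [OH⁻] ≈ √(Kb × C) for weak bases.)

[OH⁻] = √(Kb × C) = √(2.24e-05 × 0.36) = 2.8397e-03. pOH = 2.55, pH = 14 - pOH

pH = 11.45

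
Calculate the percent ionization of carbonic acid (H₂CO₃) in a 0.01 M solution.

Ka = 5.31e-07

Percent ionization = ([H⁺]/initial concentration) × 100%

Using Ka equilibrium: x² + Ka×x - Ka×C = 0. Solving: [H⁺] = 7.2605e-05. Percent = (7.2605e-05/0.01) × 100

Percent ionization = 0.726%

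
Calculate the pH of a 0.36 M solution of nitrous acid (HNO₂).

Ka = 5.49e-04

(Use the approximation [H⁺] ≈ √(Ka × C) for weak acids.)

[H⁺] = √(Ka × C) = √(5.49e-04 × 0.36) = 1.4058e-02. pH = -log(1.4058e-02)

pH = 1.85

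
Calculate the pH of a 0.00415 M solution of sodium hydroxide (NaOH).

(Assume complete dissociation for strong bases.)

[OH⁻] = 0.00415 M for strong base. pOH = -log[OH⁻] = 2.38, pH = 14 - pOH

pH = 11.62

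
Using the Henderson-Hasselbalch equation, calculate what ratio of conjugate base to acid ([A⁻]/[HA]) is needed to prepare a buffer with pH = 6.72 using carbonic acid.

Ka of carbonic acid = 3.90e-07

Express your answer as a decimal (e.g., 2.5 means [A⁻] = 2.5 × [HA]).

pKa = -log(3.90e-07) = 6.4089. pH = pKa + log([A⁻]/[HA]), so log([A⁻]/[HA]) = pH − pKa = 6.72 − 6.4089 = 0.3111. [A⁻]/[HA] = 10^(0.3111) = 2.05

[A⁻]/[HA] = 2.05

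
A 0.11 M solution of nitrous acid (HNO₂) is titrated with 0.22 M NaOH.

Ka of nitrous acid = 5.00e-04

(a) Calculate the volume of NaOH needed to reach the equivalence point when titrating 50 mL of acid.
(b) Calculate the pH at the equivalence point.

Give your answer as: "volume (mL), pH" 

moles acid = 0.11 × 50/1000 = 0.0055 mol; V_base = moles/0.22 × 1000 = 25.0 mL. At equivalence only the conjugate base is present: [A⁻] = 0.0055/0.075 = 7.3333e-02 M. Kb = Kw/Ka = 2.00e-11; [OH⁻] = √(Kb × [A⁻]) = 1.2111e-06; pOH = 5.92; pH = 14 - pOH = 8.08.

V = 25.0 mL, pH = 8.08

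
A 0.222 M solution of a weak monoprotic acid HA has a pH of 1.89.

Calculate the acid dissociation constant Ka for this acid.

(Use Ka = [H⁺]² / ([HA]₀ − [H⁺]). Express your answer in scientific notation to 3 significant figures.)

[H⁺] = 10^(−pH) = 10^(−1.89) = 1.288e-02 M. For HA ⇌ H⁺ + A⁻, Ka = [H⁺][A⁻]/[HA] = [H⁺]² / ([HA]₀ − [H⁺]) = (1.288e-02)² / (0.222 − 1.288e-02) = 7.94e-04.

K_a = 7.94e-04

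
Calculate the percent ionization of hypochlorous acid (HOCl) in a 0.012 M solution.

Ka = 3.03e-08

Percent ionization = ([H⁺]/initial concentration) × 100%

Using Ka equilibrium: x² + Ka×x - Ka×C = 0. Solving: [H⁺] = 1.9053e-05. Percent = (1.9053e-05/0.012) × 100

Percent ionization = 0.159%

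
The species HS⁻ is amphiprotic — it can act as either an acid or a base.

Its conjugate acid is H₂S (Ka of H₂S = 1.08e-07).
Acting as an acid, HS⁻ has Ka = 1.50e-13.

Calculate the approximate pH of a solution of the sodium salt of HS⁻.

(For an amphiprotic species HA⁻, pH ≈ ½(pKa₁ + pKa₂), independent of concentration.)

pKa₁ = -log(1.08e-07) = 6.97; pKa₂ = -log(1.50e-13) = 12.82. For an amphiprotic species, pH ≈ ½(pKa₁ + pKa₂) = ½(6.97 + 12.82) = 9.90.

pH = 9.90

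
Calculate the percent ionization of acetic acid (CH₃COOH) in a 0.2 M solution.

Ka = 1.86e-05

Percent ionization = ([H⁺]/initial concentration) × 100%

Using Ka equilibrium: x² + Ka×x - Ka×C = 0. Solving: [H⁺] = 1.9195e-03. Percent = (1.9195e-03/0.2) × 100

Percent ionization = 0.96%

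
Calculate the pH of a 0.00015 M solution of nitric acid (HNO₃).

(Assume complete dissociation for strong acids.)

[H⁺] = 0.00015 M for strong acid. pH = -log[H⁺] = -log(0.00015)

pH = 3.82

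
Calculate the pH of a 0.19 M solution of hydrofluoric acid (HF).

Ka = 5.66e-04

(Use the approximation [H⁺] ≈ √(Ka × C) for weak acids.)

[H⁺] = √(Ka × C) = √(5.66e-04 × 0.19) = 1.0370e-02. pH = -log(1.0370e-02)

pH = 1.98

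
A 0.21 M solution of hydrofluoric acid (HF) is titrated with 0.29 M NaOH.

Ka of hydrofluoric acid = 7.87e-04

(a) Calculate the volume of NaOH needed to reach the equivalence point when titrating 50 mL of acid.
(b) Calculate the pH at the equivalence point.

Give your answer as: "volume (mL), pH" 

moles acid = 0.21 × 50/1000 = 0.0105 mol; V_base = moles/0.29 × 1000 = 36.2 mL. At equivalence only the conjugate base is present: [A⁻] = 0.0105/0.086 = 1.2180e-01 M. Kb = Kw/Ka = 1.27e-11; [OH⁻] = √(Kb × [A⁻]) = 1.2440e-06; pOH = 5.91; pH = 14 - pOH = 8.09.

V = 36.2 mL, pH = 8.09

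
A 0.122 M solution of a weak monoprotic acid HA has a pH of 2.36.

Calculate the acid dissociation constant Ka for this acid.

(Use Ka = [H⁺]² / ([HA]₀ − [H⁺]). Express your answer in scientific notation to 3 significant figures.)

[H⁺] = 10^(−pH) = 10^(−2.36) = 4.365e-03 M. For HA ⇌ H⁺ + A⁻, Ka = [H⁺][A⁻]/[HA] = [H⁺]² / ([HA]₀ − [H⁺]) = (4.365e-03)² / (0.122 − 4.365e-03) = 1.62e-04.

K_a = 1.62e-04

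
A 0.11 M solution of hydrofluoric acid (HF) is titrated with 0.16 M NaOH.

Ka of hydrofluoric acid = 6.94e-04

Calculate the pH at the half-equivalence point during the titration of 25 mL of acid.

At half-equivalence [HA] = [A⁻], so Henderson-Hasselbalch gives pH = pKa = -log(6.94e-04) = 3.16.

pH = pKa = 3.16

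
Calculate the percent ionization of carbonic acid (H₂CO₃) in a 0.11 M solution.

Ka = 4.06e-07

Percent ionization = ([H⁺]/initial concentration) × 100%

Using Ka equilibrium: x² + Ka×x - Ka×C = 0. Solving: [H⁺] = 2.1113e-04. Percent = (2.1113e-04/0.11) × 100

Percent ionization = 0.192%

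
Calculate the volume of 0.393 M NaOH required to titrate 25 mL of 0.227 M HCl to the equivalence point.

At equivalence: moles acid = moles base. moles HCl = 0.227 × 25/1000 = 0.005675 mol. V_base = moles / 0.393 × 1000 = 14.4 mL.

V_{base} = 14.4 mL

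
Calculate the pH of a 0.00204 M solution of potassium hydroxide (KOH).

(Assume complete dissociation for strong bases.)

[OH⁻] = 0.00204 M for strong base. pOH = -log[OH⁻] = 2.69, pH = 14 - pOH

pH = 11.31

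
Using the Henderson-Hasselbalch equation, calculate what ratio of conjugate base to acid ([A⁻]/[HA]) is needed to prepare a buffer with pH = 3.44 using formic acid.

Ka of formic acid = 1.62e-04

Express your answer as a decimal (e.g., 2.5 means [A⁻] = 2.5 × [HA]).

pKa = -log(1.62e-04) = 3.7905. pH = pKa + log([A⁻]/[HA]), so log([A⁻]/[HA]) = pH − pKa = 3.44 − 3.7905 = -0.3505. [A⁻]/[HA] = 10^(-0.3505) = 0.446

[A⁻]/[HA] = 0.446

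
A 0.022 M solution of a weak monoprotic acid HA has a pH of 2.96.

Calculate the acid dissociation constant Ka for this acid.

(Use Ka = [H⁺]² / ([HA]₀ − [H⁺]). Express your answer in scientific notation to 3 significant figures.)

[H⁺] = 10^(−pH) = 10^(−2.96) = 1.096e-03 M. For HA ⇌ H⁺ + A⁻, Ka = [H⁺][A⁻]/[HA] = [H⁺]² / ([HA]₀ − [H⁺]) = (1.096e-03)² / (0.022 − 1.096e-03) = 5.75e-05.

K_a = 5.75e-05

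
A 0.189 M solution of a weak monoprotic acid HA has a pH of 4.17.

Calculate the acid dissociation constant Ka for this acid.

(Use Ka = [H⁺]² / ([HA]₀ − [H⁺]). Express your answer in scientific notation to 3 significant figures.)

[H⁺] = 10^(−pH) = 10^(−4.17) = 6.761e-05 M. For HA ⇌ H⁺ + A⁻, Ka = [H⁺][A⁻]/[HA] = [H⁺]² / ([HA]₀ − [H⁺]) = (6.761e-05)² / (0.189 − 6.761e-05) = 2.42e-08.

K_a = 2.42e-08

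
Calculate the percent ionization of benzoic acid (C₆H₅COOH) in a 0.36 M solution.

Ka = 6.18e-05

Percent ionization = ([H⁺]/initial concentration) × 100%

Using Ka equilibrium: x² + Ka×x - Ka×C = 0. Solving: [H⁺] = 4.6860e-03. Percent = (4.6860e-03/0.36) × 100

Percent ionization = 1.3%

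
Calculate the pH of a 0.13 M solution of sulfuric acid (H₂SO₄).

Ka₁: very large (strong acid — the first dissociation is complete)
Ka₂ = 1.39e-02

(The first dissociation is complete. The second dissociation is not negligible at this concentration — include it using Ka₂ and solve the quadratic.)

First dissociation is complete: [H⁺]₀ = [HSO₄⁻]₀ = C = 0.13 M. Second dissociation HSO₄⁻ ⇌ H⁺ + SO₄²⁻: let x = [SO₄²⁻]. Ka₂ = (C + x)·x / (C − x) = 1.39e-02 → x² + (C + Ka₂)·x − Ka₂·C = 0 → x² + 0.14390·x − 1.807e-03 = 0. x = (−0.14390 + √(0.14390² + 4 × 1.807e-03)) / 2 = 1.1619e-02 M. [H⁺] = C + x = 0.13 + 1.1619e-02 = 1.4162e-01 M. pH = -log(1.4162e-01) = 0.85.

pH = 0.85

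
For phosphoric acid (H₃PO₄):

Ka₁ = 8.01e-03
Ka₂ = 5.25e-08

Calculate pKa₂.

pKa₂ = -log(Ka₂) = -log(5.25e-08) = 7.28.

pK_{a2} = 7.28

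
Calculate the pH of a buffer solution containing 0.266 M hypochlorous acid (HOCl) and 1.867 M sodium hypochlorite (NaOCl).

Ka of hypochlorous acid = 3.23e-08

pKa = -log(3.23e-08) = 7.49. pH = pKa + log([A⁻]/[HA]) = 7.49 + log(1.867/0.266)

pH = 8.34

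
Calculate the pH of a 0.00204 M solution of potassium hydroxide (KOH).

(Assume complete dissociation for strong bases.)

[OH⁻] = 0.00204 M for strong base. pOH = -log[OH⁻] = 2.69, pH = 14 - pOH

pH = 11.31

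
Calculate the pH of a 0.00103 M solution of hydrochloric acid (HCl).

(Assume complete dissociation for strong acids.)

[H⁺] = 0.00103 M for strong acid. pH = -log[H⁺] = -log(0.00103)

pH = 2.99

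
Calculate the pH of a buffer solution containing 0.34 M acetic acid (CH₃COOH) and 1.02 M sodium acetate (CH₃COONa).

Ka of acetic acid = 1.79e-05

pKa = -log(1.79e-05) = 4.75. pH = pKa + log([A⁻]/[HA]) = 4.75 + log(1.02/0.34)

pH = 5.22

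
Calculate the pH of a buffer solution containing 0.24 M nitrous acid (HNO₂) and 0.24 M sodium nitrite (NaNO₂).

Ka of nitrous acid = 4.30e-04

pKa = -log(4.30e-04) = 3.37. pH = pKa + log([A⁻]/[HA]) = 3.37 + log(0.24/0.24)

pH = 3.37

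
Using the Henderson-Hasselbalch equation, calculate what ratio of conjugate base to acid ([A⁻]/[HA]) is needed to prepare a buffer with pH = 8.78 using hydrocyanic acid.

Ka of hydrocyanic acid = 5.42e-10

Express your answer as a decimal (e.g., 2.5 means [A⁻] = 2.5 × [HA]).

pKa = -log(5.42e-10) = 9.2660. pH = pKa + log([A⁻]/[HA]), so log([A⁻]/[HA]) = pH − pKa = 8.78 − 9.2660 = -0.4860. [A⁻]/[HA] = 10^(-0.4860) = 0.327

[A⁻]/[HA] = 0.327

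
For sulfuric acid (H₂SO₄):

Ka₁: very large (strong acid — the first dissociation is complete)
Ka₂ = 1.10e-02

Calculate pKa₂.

pKa₂ = -log(Ka₂) = -log(1.10e-02) = 1.96.

pK_{a2} = 1.96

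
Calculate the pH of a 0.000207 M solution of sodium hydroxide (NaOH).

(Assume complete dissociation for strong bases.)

[OH⁻] = 0.000207 M for strong base. pOH = -log[OH⁻] = 3.68, pH = 14 - pOH

pH = 10.32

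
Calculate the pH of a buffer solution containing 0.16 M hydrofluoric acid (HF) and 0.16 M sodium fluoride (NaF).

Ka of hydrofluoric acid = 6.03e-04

pKa = -log(6.03e-04) = 3.22. pH = pKa + log([A⁻]/[HA]) = 3.22 + log(0.16/0.16)

pH = 3.22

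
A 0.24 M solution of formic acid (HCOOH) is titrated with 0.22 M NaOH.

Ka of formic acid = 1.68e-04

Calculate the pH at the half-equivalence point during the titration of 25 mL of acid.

At half-equivalence [HA] = [A⁻], so Henderson-Hasselbalch gives pH = pKa = -log(1.68e-04) = 3.77.

pH = pKa = 3.77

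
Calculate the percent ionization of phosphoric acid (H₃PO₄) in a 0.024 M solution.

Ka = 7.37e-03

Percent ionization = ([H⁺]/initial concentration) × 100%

Using Ka equilibrium: x² + Ka×x - Ka×C = 0. Solving: [H⁺] = 1.0116e-02. Percent = (1.0116e-02/0.024) × 100

Percent ionization = 42.1%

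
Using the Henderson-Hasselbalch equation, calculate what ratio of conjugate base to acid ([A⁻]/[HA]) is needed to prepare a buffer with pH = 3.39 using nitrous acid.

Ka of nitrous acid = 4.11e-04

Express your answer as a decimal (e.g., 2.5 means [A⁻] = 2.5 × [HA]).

pKa = -log(4.11e-04) = 3.3862. pH = pKa + log([A⁻]/[HA]), so log([A⁻]/[HA]) = pH − pKa = 3.39 − 3.3862 = 0.0038. [A⁻]/[HA] = 10^(0.0038) = 1.01

[A⁻]/[HA] = 1.01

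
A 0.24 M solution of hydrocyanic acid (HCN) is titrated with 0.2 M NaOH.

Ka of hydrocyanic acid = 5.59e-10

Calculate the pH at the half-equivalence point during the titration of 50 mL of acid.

At half-equivalence [HA] = [A⁻], so Henderson-Hasselbalch gives pH = pKa = -log(5.59e-10) = 9.25.

pH = pKa = 9.25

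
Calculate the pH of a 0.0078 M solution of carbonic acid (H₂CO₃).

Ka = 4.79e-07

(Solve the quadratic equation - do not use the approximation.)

x² + Ka×x - Ka×C = 0. Using quadratic formula: [H⁺] = 6.0885e-05

pH = 4.22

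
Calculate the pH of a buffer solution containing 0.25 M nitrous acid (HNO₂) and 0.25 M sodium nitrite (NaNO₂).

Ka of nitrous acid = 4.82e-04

pKa = -log(4.82e-04) = 3.32. pH = pKa + log([A⁻]/[HA]) = 3.32 + log(0.25/0.25)

pH = 3.32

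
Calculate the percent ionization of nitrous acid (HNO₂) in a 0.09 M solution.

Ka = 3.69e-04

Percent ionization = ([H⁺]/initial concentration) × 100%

Using Ka equilibrium: x² + Ka×x - Ka×C = 0. Solving: [H⁺] = 5.5813e-03. Percent = (5.5813e-03/0.09) × 100

Percent ionization = 6.2%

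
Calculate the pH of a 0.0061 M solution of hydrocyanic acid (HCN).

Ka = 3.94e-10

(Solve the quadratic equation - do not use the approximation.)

x² + Ka×x - Ka×C = 0. Using quadratic formula: [H⁺] = 1.5501e-06

pH = 5.81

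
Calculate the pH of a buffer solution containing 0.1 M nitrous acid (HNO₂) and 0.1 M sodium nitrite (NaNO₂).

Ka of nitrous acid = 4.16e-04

pKa = -log(4.16e-04) = 3.38. pH = pKa + log([A⁻]/[HA]) = 3.38 + log(0.1/0.1)

pH = 3.38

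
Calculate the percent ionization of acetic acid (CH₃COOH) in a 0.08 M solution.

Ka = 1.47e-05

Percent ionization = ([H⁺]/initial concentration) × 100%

Using Ka equilibrium: x² + Ka×x - Ka×C = 0. Solving: [H⁺] = 1.0771e-03. Percent = (1.0771e-03/0.08) × 100

Percent ionization = 1.35%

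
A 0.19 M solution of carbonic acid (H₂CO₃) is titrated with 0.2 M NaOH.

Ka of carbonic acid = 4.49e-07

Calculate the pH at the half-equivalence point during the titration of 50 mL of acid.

At half-equivalence [HA] = [A⁻], so Henderson-Hasselbalch gives pH = pKa = -log(4.49e-07) = 6.35.

pH = pKa = 6.35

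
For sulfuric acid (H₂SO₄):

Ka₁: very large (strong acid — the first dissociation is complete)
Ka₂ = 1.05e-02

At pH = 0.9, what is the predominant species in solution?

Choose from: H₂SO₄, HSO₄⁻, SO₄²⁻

The first dissociation is complete, so H₂SO₄ itself is never the predominant species in water; pKa₂ = -log(1.05e-02) = 1.98. For a polyprotic acid the predominant species crosses at each pKa: below pKa_n the protonated form dominates, above it the deprotonated form does. At pH = 0.9, the predominant species is HSO₄⁻.

HSO₄⁻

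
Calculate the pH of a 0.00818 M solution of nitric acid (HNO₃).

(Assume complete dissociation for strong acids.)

[H⁺] = 0.00818 M for strong acid. pH = -log[H⁺] = -log(0.00818)

pH = 2.09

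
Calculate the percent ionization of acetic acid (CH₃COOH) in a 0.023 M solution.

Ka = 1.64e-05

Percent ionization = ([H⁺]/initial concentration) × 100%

Using Ka equilibrium: x² + Ka×x - Ka×C = 0. Solving: [H⁺] = 6.0602e-04. Percent = (6.0602e-04/0.023) × 100

Percent ionization = 2.63%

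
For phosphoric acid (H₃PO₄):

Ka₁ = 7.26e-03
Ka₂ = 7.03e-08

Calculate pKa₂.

pKa₂ = -log(Ka₂) = -log(7.03e-08) = 7.15.

pK_{a2} = 7.15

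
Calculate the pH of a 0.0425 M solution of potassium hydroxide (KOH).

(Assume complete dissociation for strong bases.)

[OH⁻] = 0.0425 M for strong base. pOH = -log[OH⁻] = 1.37, pH = 14 - pOH

pH = 12.63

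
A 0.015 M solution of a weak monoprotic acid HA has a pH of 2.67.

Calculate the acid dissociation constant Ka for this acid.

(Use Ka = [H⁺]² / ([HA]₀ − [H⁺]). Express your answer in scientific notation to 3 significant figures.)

[H⁺] = 10^(−pH) = 10^(−2.67) = 2.138e-03 M. For HA ⇌ H⁺ + A⁻, Ka = [H⁺][A⁻]/[HA] = [H⁺]² / ([HA]₀ − [H⁺]) = (2.138e-03)² / (0.015 − 2.138e-03) = 3.55e-04.

K_a = 3.55e-04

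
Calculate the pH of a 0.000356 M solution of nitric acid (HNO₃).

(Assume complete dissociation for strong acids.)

[H⁺] = 0.000356 M for strong acid. pH = -log[H⁺] = -log(0.000356)

pH = 3.45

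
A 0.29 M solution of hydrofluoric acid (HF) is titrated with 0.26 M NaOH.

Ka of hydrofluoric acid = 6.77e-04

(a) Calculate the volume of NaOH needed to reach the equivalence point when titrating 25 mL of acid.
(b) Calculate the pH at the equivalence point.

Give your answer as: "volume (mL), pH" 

moles acid = 0.29 × 25/1000 = 0.00725 mol; V_base = moles/0.26 × 1000 = 27.9 mL. At equivalence only the conjugate base is present: [A⁻] = 0.00725/0.053 = 1.3709e-01 M. Kb = Kw/Ka = 1.48e-11; [OH⁻] = √(Kb × [A⁻]) = 1.4230e-06; pOH = 5.85; pH = 14 - pOH = 8.15.

V = 27.9 mL, pH = 8.15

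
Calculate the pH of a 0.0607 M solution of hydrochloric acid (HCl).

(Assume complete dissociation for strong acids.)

[H⁺] = 0.0607 M for strong acid. pH = -log[H⁺] = -log(0.0607)

pH = 1.22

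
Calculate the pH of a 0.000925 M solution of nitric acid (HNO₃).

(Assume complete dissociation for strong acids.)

[H⁺] = 0.000925 M for strong acid. pH = -log[H⁺] = -log(0.000925)

pH = 3.03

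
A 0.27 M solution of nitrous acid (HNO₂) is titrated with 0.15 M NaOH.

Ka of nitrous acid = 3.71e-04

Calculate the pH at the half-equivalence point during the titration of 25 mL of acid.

At half-equivalence [HA] = [A⁻], so Henderson-Hasselbalch gives pH = pKa = -log(3.71e-04) = 3.43.

pH = pKa = 3.43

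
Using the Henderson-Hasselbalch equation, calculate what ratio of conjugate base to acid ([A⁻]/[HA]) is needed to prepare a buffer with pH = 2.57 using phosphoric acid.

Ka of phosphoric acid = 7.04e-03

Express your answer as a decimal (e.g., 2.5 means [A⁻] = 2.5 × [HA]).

pKa = -log(7.04e-03) = 2.1524. pH = pKa + log([A⁻]/[HA]), so log([A⁻]/[HA]) = pH − pKa = 2.57 − 2.1524 = 0.4176. [A⁻]/[HA] = 10^(0.4176) = 2.62

[A⁻]/[HA] = 2.62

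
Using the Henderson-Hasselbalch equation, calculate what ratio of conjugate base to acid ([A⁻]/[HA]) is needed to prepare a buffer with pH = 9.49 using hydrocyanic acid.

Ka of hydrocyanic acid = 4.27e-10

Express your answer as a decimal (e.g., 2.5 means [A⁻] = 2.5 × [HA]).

pKa = -log(4.27e-10) = 9.3696. pH = pKa + log([A⁻]/[HA]), so log([A⁻]/[HA]) = pH − pKa = 9.49 − 9.3696 = 0.1204. [A⁻]/[HA] = 10^(0.1204) = 1.32

[A⁻]/[HA] = 1.32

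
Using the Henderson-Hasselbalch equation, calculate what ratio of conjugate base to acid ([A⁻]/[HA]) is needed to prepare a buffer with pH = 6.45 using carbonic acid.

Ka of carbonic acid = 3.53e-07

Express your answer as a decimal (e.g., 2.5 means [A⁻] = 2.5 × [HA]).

pKa = -log(3.53e-07) = 6.4522. pH = pKa + log([A⁻]/[HA]), so log([A⁻]/[HA]) = pH − pKa = 6.45 − 6.4522 = -0.0022. [A⁻]/[HA] = 10^(-0.0022) = 0.995

[A⁻]/[HA] = 0.995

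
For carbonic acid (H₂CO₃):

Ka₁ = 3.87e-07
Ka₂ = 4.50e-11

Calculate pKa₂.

pKa₂ = -log(Ka₂) = -log(4.50e-11) = 10.35.

pK_{a2} = 10.35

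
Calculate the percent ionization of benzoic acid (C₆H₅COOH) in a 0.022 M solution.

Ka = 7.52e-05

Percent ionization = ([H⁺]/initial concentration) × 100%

Using Ka equilibrium: x² + Ka×x - Ka×C = 0. Solving: [H⁺] = 1.2492e-03. Percent = (1.2492e-03/0.022) × 100

Percent ionization = 5.68%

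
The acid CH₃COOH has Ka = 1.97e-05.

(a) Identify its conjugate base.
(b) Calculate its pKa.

(a) The conjugate base is formed by removing one H⁺ from CH₃COOH, giving CH₃COO⁻. (b) pKa = -log(Ka) = -log(1.97e-05) = 4.71.

Conjugate base: CH₃COO⁻; pK_a = 4.71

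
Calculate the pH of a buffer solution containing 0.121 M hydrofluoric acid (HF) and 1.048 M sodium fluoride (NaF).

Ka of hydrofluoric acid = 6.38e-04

pKa = -log(6.38e-04) = 3.20. pH = pKa + log([A⁻]/[HA]) = 3.20 + log(1.048/0.121)

pH = 4.13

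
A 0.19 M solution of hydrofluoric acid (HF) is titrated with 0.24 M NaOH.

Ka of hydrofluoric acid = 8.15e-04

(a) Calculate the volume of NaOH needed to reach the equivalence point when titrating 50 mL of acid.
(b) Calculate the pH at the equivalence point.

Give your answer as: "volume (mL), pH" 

moles acid = 0.19 × 50/1000 = 0.0095 mol; V_base = moles/0.24 × 1000 = 39.6 mL. At equivalence only the conjugate base is present: [A⁻] = 0.0095/0.090 = 1.0605e-01 M. Kb = Kw/Ka = 1.23e-11; [OH⁻] = √(Kb × [A⁻]) = 1.1407e-06; pOH = 5.94; pH = 14 - pOH = 8.06.

V = 39.6 mL, pH = 8.06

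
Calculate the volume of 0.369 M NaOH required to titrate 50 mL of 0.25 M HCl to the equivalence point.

At equivalence: moles acid = moles base. moles HCl = 0.25 × 50/1000 = 0.0125 mol. V_base = moles / 0.369 × 1000 = 33.9 mL.

V_{base} = 33.9 mL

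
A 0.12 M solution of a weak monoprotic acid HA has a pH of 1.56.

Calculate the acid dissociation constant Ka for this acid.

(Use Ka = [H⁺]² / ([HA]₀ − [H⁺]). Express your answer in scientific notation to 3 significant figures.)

[H⁺] = 10^(−pH) = 10^(−1.56) = 2.754e-02 M. For HA ⇌ H⁺ + A⁻, Ka = [H⁺][A⁻]/[HA] = [H⁺]² / ([HA]₀ − [H⁺]) = (2.754e-02)² / (0.12 − 2.754e-02) = 8.20e-03.

K_a = 8.20e-03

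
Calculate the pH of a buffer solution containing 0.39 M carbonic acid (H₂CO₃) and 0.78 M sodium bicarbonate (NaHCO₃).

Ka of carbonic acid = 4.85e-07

pKa = -log(4.85e-07) = 6.31. pH = pKa + log([A⁻]/[HA]) = 6.31 + log(0.78/0.39)

pH = 6.62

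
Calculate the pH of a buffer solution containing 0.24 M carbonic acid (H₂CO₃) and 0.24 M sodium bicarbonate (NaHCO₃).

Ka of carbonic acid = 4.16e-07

pKa = -log(4.16e-07) = 6.38. pH = pKa + log([A⁻]/[HA]) = 6.38 + log(0.24/0.24)

pH = 6.38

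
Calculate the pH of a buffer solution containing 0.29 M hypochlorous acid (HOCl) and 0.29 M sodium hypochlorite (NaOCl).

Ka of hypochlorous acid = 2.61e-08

pKa = -log(2.61e-08) = 7.58. pH = pKa + log([A⁻]/[HA]) = 7.58 + log(0.29/0.29)

pH = 7.58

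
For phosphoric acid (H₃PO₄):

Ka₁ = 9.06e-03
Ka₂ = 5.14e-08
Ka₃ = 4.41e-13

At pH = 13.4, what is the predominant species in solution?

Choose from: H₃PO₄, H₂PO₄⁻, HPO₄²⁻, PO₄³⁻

pKa₁ = 2.04, pKa₂ = 7.29, pKa₃ = 12.36. For a polyprotic acid the predominant species crosses at each pKa: below pKa_n the protonated form dominates, above it the deprotonated form does. At pH = 13.4, the predominant species is PO₄³⁻.

PO₄³⁻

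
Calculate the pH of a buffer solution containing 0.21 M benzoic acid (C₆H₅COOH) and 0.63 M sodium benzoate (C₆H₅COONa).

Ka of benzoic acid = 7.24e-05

pKa = -log(7.24e-05) = 4.14. pH = pKa + log([A⁻]/[HA]) = 4.14 + log(0.63/0.21)

pH = 4.62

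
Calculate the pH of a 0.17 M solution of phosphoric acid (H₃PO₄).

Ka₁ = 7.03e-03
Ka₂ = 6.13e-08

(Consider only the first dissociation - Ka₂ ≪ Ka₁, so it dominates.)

First dissociation dominates. From Ka₁ = [H⁺][HA⁻]/[H₂A], x² + Ka₁·x − Ka₁·C = 0 with C = 0.17 M and Ka₁ = 7.03e-03. Solving: [H⁺] = (−Ka₁ + √(Ka₁² + 4·Ka₁·C)) / 2 = 3.1233e-02 M. pH = -log(3.1233e-02) = 1.51.

pH = 1.51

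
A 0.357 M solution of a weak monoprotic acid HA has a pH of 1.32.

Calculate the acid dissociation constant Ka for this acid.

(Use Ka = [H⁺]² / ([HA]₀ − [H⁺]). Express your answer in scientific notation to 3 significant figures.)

[H⁺] = 10^(−pH) = 10^(−1.32) = 4.786e-02 M. For HA ⇌ H⁺ + A⁻, Ka = [H⁺][A⁻]/[HA] = [H⁺]² / ([HA]₀ − [H⁺]) = (4.786e-02)² / (0.357 − 4.786e-02) = 7.41e-03.

K_a = 7.41e-03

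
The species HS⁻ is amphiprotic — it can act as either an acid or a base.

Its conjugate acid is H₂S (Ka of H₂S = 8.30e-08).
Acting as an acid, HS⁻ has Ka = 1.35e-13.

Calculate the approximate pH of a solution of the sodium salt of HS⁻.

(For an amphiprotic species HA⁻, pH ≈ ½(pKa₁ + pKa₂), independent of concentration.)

pKa₁ = -log(8.30e-08) = 7.08; pKa₂ = -log(1.35e-13) = 12.87. For an amphiprotic species, pH ≈ ½(pKa₁ + pKa₂) = ½(7.08 + 12.87) = 9.98.

pH = 9.98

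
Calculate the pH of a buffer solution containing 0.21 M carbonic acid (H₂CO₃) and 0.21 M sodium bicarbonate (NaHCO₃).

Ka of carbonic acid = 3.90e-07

pKa = -log(3.90e-07) = 6.41. pH = pKa + log([A⁻]/[HA]) = 6.41 + log(0.21/0.21)

pH = 6.41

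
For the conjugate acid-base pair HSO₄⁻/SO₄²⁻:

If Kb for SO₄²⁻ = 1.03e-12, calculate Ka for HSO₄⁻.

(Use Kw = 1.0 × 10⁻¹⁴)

For a conjugate pair Ka × Kb = Kw, so Ka = Kw/Kb = 1.0 × 10⁻¹⁴ / 1.03e-12 = 9.71e-03.

K_a = 9.71e-03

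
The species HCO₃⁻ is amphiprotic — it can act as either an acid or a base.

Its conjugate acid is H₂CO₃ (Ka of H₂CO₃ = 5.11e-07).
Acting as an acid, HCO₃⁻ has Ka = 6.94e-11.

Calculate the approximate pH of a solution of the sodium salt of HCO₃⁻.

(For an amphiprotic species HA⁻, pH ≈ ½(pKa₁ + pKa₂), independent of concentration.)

pKa₁ = -log(5.11e-07) = 6.29; pKa₂ = -log(6.94e-11) = 10.16. For an amphiprotic species, pH ≈ ½(pKa₁ + pKa₂) = ½(6.29 + 10.16) = 8.23.

pH = 8.23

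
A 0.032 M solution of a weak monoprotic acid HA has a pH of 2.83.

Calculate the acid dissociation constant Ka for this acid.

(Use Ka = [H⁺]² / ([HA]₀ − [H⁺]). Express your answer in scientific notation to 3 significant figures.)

[H⁺] = 10^(−pH) = 10^(−2.83) = 1.479e-03 M. For HA ⇌ H⁺ + A⁻, Ka = [H⁺][A⁻]/[HA] = [H⁺]² / ([HA]₀ − [H⁺]) = (1.479e-03)² / (0.032 − 1.479e-03) = 7.17e-05.

K_a = 7.17e-05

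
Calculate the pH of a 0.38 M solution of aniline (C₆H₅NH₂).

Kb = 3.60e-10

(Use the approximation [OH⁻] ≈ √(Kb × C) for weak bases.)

[OH⁻] = √(Kb × C) = √(3.60e-10 × 0.38) = 1.1696e-05. pOH = 4.93, pH = 14 - pOH

pH = 9.07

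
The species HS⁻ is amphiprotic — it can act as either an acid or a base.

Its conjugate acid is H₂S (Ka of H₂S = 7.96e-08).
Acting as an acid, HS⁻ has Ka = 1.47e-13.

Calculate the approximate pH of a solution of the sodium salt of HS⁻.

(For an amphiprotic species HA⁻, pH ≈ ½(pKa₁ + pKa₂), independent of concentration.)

pKa₁ = -log(7.96e-08) = 7.10; pKa₂ = -log(1.47e-13) = 12.83. For an amphiprotic species, pH ≈ ½(pKa₁ + pKa₂) = ½(7.10 + 12.83) = 9.97.

pH = 9.97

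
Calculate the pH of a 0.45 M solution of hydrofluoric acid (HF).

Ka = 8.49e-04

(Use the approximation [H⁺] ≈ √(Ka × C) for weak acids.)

[H⁺] = √(Ka × C) = √(8.49e-04 × 0.45) = 1.9546e-02. pH = -log(1.9546e-02)

pH = 1.71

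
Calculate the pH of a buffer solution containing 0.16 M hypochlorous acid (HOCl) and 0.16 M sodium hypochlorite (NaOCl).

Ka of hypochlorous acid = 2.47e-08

pKa = -log(2.47e-08) = 7.61. pH = pKa + log([A⁻]/[HA]) = 7.61 + log(0.16/0.16)

pH = 7.61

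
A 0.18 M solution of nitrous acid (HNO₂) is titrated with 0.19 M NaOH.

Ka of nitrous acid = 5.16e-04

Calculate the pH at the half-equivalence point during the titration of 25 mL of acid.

At half-equivalence [HA] = [A⁻], so Henderson-Hasselbalch gives pH = pKa = -log(5.16e-04) = 3.29.

pH = pKa = 3.29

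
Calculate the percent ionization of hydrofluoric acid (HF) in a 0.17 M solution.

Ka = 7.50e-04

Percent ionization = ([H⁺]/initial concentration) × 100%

Using Ka equilibrium: x² + Ka×x - Ka×C = 0. Solving: [H⁺] = 1.0923e-02. Percent = (1.0923e-02/0.17) × 100

Percent ionization = 6.43%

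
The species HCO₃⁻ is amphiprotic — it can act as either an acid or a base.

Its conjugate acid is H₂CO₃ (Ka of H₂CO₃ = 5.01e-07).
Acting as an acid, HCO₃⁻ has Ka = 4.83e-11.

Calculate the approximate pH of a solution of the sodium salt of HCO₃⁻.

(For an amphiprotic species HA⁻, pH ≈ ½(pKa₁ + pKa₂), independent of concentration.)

pKa₁ = -log(5.01e-07) = 6.30; pKa₂ = -log(4.83e-11) = 10.32. For an amphiprotic species, pH ≈ ½(pKa₁ + pKa₂) = ½(6.30 + 10.32) = 8.31.

pH = 8.31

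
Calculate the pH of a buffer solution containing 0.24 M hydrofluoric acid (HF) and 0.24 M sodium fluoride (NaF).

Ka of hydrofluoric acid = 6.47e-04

pKa = -log(6.47e-04) = 3.19. pH = pKa + log([A⁻]/[HA]) = 3.19 + log(0.24/0.24)

pH = 3.19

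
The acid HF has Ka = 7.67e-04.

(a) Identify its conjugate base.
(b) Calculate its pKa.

(a) The conjugate base is formed by removing one H⁺ from HF, giving F⁻. (b) pKa = -log(Ka) = -log(7.67e-04) = 3.12.

Conjugate base: F⁻; pK_a = 3.12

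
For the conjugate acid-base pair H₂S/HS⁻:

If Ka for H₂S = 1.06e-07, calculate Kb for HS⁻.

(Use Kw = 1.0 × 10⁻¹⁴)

For a conjugate pair Ka × Kb = Kw, so Kb = Kw/Ka = 1.0 × 10⁻¹⁴ / 1.06e-07 = 9.43e-08.

K_b = 9.43e-08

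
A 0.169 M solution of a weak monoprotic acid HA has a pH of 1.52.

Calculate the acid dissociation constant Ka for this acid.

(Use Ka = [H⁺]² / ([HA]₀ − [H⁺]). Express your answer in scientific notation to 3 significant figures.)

[H⁺] = 10^(−pH) = 10^(−1.52) = 3.020e-02 M. For HA ⇌ H⁺ + A⁻, Ka = [H⁺][A⁻]/[HA] = [H⁺]² / ([HA]₀ − [H⁺]) = (3.020e-02)² / (0.169 − 3.020e-02) = 6.57e-03.

K_a = 6.57e-03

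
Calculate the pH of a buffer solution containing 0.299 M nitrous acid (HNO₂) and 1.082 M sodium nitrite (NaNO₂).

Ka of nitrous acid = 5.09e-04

pKa = -log(5.09e-04) = 3.29. pH = pKa + log([A⁻]/[HA]) = 3.29 + log(1.082/0.299)

pH = 3.85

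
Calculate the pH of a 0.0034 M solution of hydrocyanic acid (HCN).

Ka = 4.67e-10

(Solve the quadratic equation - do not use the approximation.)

x² + Ka×x - Ka×C = 0. Using quadratic formula: [H⁺] = 1.2598e-06

pH = 5.90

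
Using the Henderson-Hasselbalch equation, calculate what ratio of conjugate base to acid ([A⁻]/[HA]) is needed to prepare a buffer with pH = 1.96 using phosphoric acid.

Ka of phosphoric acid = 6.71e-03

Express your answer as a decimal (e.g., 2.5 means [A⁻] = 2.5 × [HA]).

pKa = -log(6.71e-03) = 2.1733. pH = pKa + log([A⁻]/[HA]), so log([A⁻]/[HA]) = pH − pKa = 1.96 − 2.1733 = -0.2133. [A⁻]/[HA] = 10^(-0.2133) = 0.612

[A⁻]/[HA] = 0.612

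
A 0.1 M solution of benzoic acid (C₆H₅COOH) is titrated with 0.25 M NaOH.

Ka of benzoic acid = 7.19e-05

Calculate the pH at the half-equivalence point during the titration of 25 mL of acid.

At half-equivalence [HA] = [A⁻], so Henderson-Hasselbalch gives pH = pKa = -log(7.19e-05) = 4.14.

pH = pKa = 4.14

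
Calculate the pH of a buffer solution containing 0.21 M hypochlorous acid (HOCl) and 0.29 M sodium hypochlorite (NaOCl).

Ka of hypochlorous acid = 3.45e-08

pKa = -log(3.45e-08) = 7.46. pH = pKa + log([A⁻]/[HA]) = 7.46 + log(0.29/0.21)

pH = 7.60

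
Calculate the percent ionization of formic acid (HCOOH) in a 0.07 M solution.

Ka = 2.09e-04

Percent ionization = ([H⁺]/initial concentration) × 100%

Using Ka equilibrium: x² + Ka×x - Ka×C = 0. Solving: [H⁺] = 3.7218e-03. Percent = (3.7218e-03/0.07) × 100

Percent ionization = 5.32%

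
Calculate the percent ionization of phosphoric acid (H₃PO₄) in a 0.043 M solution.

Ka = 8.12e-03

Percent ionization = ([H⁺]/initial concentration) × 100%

Using Ka equilibrium: x² + Ka×x - Ka×C = 0. Solving: [H⁺] = 1.5062e-02. Percent = (1.5062e-02/0.043) × 100

Percent ionization = 35%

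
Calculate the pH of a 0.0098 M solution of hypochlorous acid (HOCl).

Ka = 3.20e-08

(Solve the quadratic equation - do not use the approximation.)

x² + Ka×x - Ka×C = 0. Using quadratic formula: [H⁺] = 1.7693e-05

pH = 4.75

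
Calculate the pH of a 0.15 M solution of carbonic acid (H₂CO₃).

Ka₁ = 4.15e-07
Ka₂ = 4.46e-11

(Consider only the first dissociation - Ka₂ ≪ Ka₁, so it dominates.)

First dissociation dominates. From Ka₁ = [H⁺][HA⁻]/[H₂A], x² + Ka₁·x − Ka₁·C = 0 with C = 0.15 M and Ka₁ = 4.15e-07. Solving: [H⁺] = (−Ka₁ + √(Ka₁² + 4·Ka₁·C)) / 2 = 2.4929e-04 M. pH = -log(2.4929e-04) = 3.60.

pH = 3.60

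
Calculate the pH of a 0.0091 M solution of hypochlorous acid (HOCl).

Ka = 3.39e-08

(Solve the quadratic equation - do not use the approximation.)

x² + Ka×x - Ka×C = 0. Using quadratic formula: [H⁺] = 1.7547e-05

pH = 4.76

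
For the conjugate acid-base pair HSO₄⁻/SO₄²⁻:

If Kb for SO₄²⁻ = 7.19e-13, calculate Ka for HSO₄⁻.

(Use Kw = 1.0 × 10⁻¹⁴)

For a conjugate pair Ka × Kb = Kw, so Ka = Kw/Kb = 1.0 × 10⁻¹⁴ / 7.19e-13 = 1.39e-02.

K_a = 1.39e-02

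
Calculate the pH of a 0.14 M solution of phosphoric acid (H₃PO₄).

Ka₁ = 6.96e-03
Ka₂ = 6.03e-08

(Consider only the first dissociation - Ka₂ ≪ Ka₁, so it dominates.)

First dissociation dominates. From Ka₁ = [H⁺][HA⁻]/[H₂A], x² + Ka₁·x − Ka₁·C = 0 with C = 0.14 M and Ka₁ = 6.96e-03. Solving: [H⁺] = (−Ka₁ + √(Ka₁² + 4·Ka₁·C)) / 2 = 2.7929e-02 M. pH = -log(2.7929e-02) = 1.55.

pH = 1.55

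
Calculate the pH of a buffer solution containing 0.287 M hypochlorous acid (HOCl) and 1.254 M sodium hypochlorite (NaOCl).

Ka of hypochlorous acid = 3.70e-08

pKa = -log(3.70e-08) = 7.43. pH = pKa + log([A⁻]/[HA]) = 7.43 + log(1.254/0.287)

pH = 8.07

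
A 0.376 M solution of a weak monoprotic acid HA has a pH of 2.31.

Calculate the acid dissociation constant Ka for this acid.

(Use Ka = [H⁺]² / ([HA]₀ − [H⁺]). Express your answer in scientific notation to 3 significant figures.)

[H⁺] = 10^(−pH) = 10^(−2.31) = 4.898e-03 M. For HA ⇌ H⁺ + A⁻, Ka = [H⁺][A⁻]/[HA] = [H⁺]² / ([HA]₀ − [H⁺]) = (4.898e-03)² / (0.376 − 4.898e-03) = 6.46e-05.

K_a = 6.46e-05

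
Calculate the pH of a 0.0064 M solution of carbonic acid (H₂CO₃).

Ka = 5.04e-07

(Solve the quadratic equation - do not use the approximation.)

x² + Ka×x - Ka×C = 0. Using quadratic formula: [H⁺] = 5.6543e-05

pH = 4.25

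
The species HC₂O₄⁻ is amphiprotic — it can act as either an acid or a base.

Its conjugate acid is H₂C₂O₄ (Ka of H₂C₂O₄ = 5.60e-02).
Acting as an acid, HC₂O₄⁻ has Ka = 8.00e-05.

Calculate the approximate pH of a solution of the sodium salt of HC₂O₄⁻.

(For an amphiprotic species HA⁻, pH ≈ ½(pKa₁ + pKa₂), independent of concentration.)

pKa₁ = -log(5.60e-02) = 1.25; pKa₂ = -log(8.00e-05) = 4.10. For an amphiprotic species, pH ≈ ½(pKa₁ + pKa₂) = ½(1.25 + 4.10) = 2.67.

pH = 2.67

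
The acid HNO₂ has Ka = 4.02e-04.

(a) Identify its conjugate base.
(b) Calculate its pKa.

(a) The conjugate base is formed by removing one H⁺ from HNO₂, giving NO₂⁻. (b) pKa = -log(Ka) = -log(4.02e-04) = 3.40.

Conjugate base: NO₂⁻; pK_a = 3.40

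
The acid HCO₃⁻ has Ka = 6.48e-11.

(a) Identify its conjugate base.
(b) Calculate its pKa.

(a) The conjugate base is formed by removing one H⁺ from HCO₃⁻, giving CO₃²⁻. (b) pKa = -log(Ka) = -log(6.48e-11) = 10.19.

Conjugate base: CO₃²⁻; pK_a = 10.19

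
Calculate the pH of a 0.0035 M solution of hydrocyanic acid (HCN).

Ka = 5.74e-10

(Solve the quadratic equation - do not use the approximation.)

x² + Ka×x - Ka×C = 0. Using quadratic formula: [H⁺] = 1.4171e-06

pH = 5.85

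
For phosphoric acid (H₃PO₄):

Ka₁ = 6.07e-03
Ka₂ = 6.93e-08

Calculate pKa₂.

pKa₂ = -log(Ka₂) = -log(6.93e-08) = 7.16.

pK_{a2} = 7.16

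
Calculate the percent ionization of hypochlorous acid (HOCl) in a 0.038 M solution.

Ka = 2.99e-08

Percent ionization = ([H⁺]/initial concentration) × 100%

Using Ka equilibrium: x² + Ka×x - Ka×C = 0. Solving: [H⁺] = 3.3693e-05. Percent = (3.3693e-05/0.038) × 100

Percent ionization = 0.0887%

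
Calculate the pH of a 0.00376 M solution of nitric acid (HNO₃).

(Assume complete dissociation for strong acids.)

[H⁺] = 0.00376 M for strong acid. pH = -log[H⁺] = -log(0.00376)

pH = 2.42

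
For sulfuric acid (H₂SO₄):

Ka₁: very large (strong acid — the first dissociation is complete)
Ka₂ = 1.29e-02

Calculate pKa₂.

pKa₂ = -log(Ka₂) = -log(1.29e-02) = 1.89.

pK_{a2} = 1.89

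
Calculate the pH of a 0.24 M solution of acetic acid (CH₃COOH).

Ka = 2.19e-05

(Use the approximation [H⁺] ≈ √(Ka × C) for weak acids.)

[H⁺] = √(Ka × C) = √(2.19e-05 × 0.24) = 2.2926e-03. pH = -log(2.2926e-03)

pH = 2.64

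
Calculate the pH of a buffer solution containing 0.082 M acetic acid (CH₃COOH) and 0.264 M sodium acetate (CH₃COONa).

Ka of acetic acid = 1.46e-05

pKa = -log(1.46e-05) = 4.84. pH = pKa + log([A⁻]/[HA]) = 4.84 + log(0.264/0.082)

pH = 5.34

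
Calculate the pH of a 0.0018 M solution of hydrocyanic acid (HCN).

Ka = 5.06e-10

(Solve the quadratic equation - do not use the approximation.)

x² + Ka×x - Ka×C = 0. Using quadratic formula: [H⁺] = 9.5411e-07

pH = 6.02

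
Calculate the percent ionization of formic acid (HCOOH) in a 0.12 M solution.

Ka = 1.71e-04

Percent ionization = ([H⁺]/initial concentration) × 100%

Using Ka equilibrium: x² + Ka×x - Ka×C = 0. Solving: [H⁺] = 4.4452e-03. Percent = (4.4452e-03/0.12) × 100

Percent ionization = 3.7%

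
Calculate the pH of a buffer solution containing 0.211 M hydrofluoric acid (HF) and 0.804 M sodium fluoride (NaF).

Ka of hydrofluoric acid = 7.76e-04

pKa = -log(7.76e-04) = 3.11. pH = pKa + log([A⁻]/[HA]) = 3.11 + log(0.804/0.211)

pH = 3.69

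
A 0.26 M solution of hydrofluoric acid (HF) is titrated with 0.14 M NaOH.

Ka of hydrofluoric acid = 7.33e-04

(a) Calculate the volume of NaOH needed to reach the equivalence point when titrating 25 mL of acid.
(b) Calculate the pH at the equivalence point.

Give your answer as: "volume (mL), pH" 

moles acid = 0.26 × 25/1000 = 0.0065 mol; V_base = moles/0.14 × 1000 = 46.4 mL. At equivalence only the conjugate base is present: [A⁻] = 0.0065/0.071 = 9.1000e-02 M. Kb = Kw/Ka = 1.36e-11; [OH⁻] = √(Kb × [A⁻]) = 1.1142e-06; pOH = 5.95; pH = 14 - pOH = 8.05.

V = 46.4 mL, pH = 8.05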